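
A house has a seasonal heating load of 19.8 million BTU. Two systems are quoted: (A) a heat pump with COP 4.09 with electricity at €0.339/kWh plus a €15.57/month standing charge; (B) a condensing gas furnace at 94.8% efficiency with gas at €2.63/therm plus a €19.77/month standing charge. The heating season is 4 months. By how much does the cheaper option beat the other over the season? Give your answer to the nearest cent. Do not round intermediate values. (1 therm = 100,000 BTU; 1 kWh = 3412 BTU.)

€85.12

Heat load = 19.8 × 10⁶ BTU = 19,800,000 BTU
Gas: input = 19,800,000 / 0.948 = 20,886,076 BTU = 208.9 therm → 208.9 × €2.63 = €549.30; + 4 × €19.77 standing = €628.38
Heat pump: 19,800,000 BTU / 3412 = 5,803 kWh heat; / 4.09 = 1,419 kWh in → × €0.339 = €480.99; + 4 × €15.57 standing = €543.27
Difference = |€628.38 − €543.27| = €85.12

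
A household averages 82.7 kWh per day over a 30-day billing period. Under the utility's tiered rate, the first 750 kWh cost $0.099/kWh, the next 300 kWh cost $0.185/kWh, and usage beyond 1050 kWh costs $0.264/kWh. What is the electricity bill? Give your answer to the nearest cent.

Usage = 82.7 kWh/day × 30 days = 2481 kWh
First 750 kWh × $0.099 = $74.25
Next 300 kWh × $0.185 = $55.50
Remaining 1431 kWh × $0.264 = $377.78
Total = $507.53

$507.53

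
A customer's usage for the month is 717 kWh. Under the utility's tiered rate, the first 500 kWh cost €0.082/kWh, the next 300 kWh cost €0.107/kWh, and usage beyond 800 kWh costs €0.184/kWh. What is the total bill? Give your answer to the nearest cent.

€64.22

First 500 kWh × €0.082 = €41.00
Next 217 kWh × €0.107 = €23.22
Remaining tier: 0 kWh (not reached)
Total = €64.22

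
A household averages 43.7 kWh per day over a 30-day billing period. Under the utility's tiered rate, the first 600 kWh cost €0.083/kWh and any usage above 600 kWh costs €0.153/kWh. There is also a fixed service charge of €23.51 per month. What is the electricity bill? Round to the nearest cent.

Usage = 43.7 kWh/day × 30 days = 1311 kWh
First 600 kWh × €0.083 = €49.80
Remaining 711 kWh × €0.153 = €108.78
Energy charge = €158.58; + service €23.51 = €182.09

€182.09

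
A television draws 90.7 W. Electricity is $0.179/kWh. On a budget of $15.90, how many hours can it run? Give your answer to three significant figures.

Energy budget = $15.90 / $0.179 per kWh = 88.83 kWh = 88,827 Wh
Runtime = 88,827 Wh / 90.7 W = 979.3 h

979 h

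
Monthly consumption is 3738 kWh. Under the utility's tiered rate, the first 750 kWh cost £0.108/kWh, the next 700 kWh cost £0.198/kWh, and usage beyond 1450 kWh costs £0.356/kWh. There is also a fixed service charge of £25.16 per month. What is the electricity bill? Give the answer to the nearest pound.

£1059

First 750 kWh × £0.108 = £81.00
Next 700 kWh × £0.198 = £138.60
Remaining 2288 kWh × £0.356 = £814.53
Energy charge = £1,034.13; + service £25.16 = £1,059.29 ≈ £1059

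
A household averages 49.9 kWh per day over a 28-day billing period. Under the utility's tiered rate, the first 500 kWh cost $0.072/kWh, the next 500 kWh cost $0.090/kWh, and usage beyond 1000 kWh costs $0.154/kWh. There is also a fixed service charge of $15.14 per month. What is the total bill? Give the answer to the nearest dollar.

$157

Usage = 49.9 kWh/day × 28 days = 1397.2 kWh
First 500 kWh × $0.072 = $36.00
Next 500 kWh × $0.090 = $45.00
Remaining 397.2 kWh × $0.154 = $61.17
Energy charge = $142.17; + service $15.14 = $157.31 ≈ $157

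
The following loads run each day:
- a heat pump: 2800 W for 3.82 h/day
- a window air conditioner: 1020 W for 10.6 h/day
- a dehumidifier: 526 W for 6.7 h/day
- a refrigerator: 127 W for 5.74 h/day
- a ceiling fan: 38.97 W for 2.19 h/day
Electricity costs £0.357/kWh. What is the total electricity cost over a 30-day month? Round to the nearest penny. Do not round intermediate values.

heat pump: 2800 W × 3.82 h × 30 d = 320,880 Wh = 320.9 kWh
window air conditioner: 1020 W × 10.6 h × 30 d = 324,360 Wh = 324.4 kWh
dehumidifier: 526 W × 6.7 h × 30 d = 105,726 Wh = 105.7 kWh
refrigerator: 127 W × 5.74 h × 30 d = 21,869 Wh = 21.87 kWh
ceiling fan: 38.97 W × 2.19 h × 30 d = 2,560 Wh = 2.56 kWh
Total energy = 320.9 + 324.4 + 105.7 + 21.87 + 2.56 = 775.4 kWh
Cost = 775.4 kWh × £0.357 = £276.82

£276.82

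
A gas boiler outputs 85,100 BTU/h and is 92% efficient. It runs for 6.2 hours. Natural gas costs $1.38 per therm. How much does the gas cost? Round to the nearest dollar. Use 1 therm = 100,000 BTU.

$8

Heat delivered = 85,100 BTU/h × 6.2 h = 527,620 BTU
Gas input = 527,620 / 0.920 = 573,500 BTU
= 573,500 / 100,000 = 5.735 therm
Cost = 5.735 × $1.38/therm = $7.91 ≈ $8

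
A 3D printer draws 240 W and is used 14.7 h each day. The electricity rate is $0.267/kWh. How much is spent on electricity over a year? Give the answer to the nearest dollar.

$344

Energy = 240 W × 14.7 h/day × 365 days = 1,287,720 Wh = 1,288 kWh
Cost = 1,288 kWh × $0.267/kWh = $343.82 ≈ $344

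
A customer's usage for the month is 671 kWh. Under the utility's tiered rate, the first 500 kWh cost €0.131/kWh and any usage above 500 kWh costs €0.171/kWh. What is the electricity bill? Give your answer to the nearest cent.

€94.74

First 500 kWh × €0.131 = €65.50
Remaining 171 kWh × €0.171 = €29.24
Total = €94.74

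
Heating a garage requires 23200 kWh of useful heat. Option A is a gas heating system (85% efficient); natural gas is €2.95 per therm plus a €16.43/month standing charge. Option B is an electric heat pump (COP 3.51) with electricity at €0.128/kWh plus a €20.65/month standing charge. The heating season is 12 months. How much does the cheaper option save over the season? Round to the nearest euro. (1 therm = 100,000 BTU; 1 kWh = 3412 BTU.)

Heat load = 23200 kWh × 3412 = 79,158,400 BTU
Gas: input = 79,158,400 / 0.85 = 93,127,529 BTU = 931.3 therm → 931.3 × €2.95 = €2,747.26; + 12 × €16.43 standing = €2,944.42
Heat pump: 79,158,400 BTU / 3412 = 23,200 kWh heat; / 3.51 = 6,610 kWh in → × €0.128 = €846.04; + 12 × €20.65 standing = €1,093.84
Difference = |€2,944.42 − €1,093.84| = €1,850.58 ≈ €1851

€1851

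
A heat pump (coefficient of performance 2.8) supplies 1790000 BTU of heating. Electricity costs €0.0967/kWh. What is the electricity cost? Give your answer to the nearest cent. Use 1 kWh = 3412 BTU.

€18.12

Heat delivered = 1,790,000 BTU / 3412 = 524.6 kWh
Electrical input = 524.6 kWh / 2.8 = 187.4 kWh
Cost = 187.4 × €0.0967/kWh = €18.12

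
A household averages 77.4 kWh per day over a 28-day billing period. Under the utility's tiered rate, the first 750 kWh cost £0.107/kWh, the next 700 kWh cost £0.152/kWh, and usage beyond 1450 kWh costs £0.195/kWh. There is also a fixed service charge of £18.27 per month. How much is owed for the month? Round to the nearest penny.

£344.77

Usage = 77.4 kWh/day × 28 days = 2167.2 kWh
First 750 kWh × £0.107 = £80.25
Next 700 kWh × £0.152 = £106.40
Remaining 717.2 kWh × £0.195 = £139.85
Energy charge = £326.50; + service £18.27 = £344.77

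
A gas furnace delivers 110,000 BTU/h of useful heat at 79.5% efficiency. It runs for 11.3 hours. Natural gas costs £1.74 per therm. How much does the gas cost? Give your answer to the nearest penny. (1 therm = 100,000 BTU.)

Heat delivered = 110,000 BTU/h × 11.3 h = 1,243,000 BTU
Gas input = 1,243,000 / 0.795 = 1,563,522 BTU
= 1,563,522 / 100,000 = 15.64 therm
Cost = 15.64 × £1.74/therm = £27.21

£27.21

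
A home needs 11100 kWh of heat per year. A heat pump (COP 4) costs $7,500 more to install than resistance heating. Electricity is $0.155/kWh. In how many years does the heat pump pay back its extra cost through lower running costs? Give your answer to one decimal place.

Resistance: 11100 kWh × $0.155 = $1,720.50/yr
Heat pump: 11100 / 4 = 2775 kWh in → × $0.155 = $430.12/yr
Annual savings = $1,290.38
Payback = $7,500 / $1,290.38 = 5.81 years

5.8 years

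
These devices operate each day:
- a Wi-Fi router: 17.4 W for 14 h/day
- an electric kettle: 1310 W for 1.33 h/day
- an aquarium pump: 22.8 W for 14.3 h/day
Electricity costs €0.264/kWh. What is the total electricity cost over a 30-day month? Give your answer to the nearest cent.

€18.31

Wi-Fi router: 17.4 W × 14 h × 30 d = 7,308 Wh = 7.308 kWh
electric kettle: 1310 W × 1.33 h × 30 d = 52,269 Wh = 52.27 kWh
aquarium pump: 22.8 W × 14.3 h × 30 d = 9,781 Wh = 9.781 kWh
Total energy = 7.308 + 52.27 + 9.781 = 69.36 kWh
Cost = 69.36 kWh × €0.264 = €18.31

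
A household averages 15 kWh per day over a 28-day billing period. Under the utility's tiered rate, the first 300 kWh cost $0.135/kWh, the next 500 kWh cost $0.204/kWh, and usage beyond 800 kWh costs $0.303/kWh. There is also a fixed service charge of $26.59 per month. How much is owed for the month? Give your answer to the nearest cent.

Usage = 15 kWh/day × 28 days = 420 kWh
First 300 kWh × $0.135 = $40.50
Next 120 kWh × $0.204 = $24.48
Remaining tier: 0 kWh (not reached)
Energy charge = $64.98; + service $26.59 = $91.57

$91.57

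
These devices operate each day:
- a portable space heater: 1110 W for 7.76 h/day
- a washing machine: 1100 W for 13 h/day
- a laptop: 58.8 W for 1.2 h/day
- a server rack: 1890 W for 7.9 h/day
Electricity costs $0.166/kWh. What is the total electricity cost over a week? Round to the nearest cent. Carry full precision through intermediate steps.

portable space heater: 1110 W × 7.76 h × 7 d = 60,295 Wh = 60.3 kWh
washing machine: 1100 W × 13 h × 7 d = 100,100 Wh = 100.1 kWh
laptop: 58.8 W × 1.2 h × 7 d = 494 Wh = 0.4939 kWh
server rack: 1890 W × 7.9 h × 7 d = 104,517 Wh = 104.5 kWh
Total energy = 60.3 + 100.1 + 0.4939 + 104.5 = 265.4 kWh
Cost = 265.4 kWh × $0.166 = $44.06

$44.06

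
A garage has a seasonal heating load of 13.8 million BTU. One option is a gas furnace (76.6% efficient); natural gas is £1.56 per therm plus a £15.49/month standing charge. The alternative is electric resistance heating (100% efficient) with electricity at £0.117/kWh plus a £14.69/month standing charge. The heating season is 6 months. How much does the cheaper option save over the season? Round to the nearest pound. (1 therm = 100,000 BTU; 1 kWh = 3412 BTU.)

£187

Heat load = 13.8 × 10⁶ BTU = 13,800,000 BTU
Gas: input = 13,800,000 / 0.766 = 18,015,666 BTU = 180.2 therm → 180.2 × £1.56 = £281.04; + 6 × £15.49 standing = £373.98
Electric: 13,800,000 BTU / 3412 = 4,045 kWh → × £0.117 = £473.21; + 6 × £14.69 standing = £561.35
Difference = |£373.98 − £561.35| = £187.37 ≈ £187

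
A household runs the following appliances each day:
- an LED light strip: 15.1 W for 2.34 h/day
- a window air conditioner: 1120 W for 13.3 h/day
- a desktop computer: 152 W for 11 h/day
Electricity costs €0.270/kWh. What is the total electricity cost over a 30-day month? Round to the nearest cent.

€134.49

LED light strip: 15.1 W × 2.34 h × 30 d = 1,060 Wh = 1.06 kWh
window air conditioner: 1120 W × 13.3 h × 30 d = 446,880 Wh = 446.9 kWh
desktop computer: 152 W × 11 h × 30 d = 50,160 Wh = 50.16 kWh
Total energy = 1.06 + 446.9 + 50.16 = 498.1 kWh
Cost = 498.1 kWh × €0.270 = €134.49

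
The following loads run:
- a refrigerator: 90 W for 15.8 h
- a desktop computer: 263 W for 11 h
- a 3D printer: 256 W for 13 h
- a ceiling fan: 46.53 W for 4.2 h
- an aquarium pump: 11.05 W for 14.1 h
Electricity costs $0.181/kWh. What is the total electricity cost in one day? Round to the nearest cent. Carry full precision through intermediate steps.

refrigerator: 90 W × 15.8 h = 1,422 Wh = 1.422 kWh
desktop computer: 263 W × 11 h = 2,893 Wh = 2.893 kWh
3D printer: 256 W × 13 h = 3,328 Wh = 3.328 kWh
ceiling fan: 46.53 W × 4.2 h = 195 Wh = 0.1954 kWh
aquarium pump: 11.05 W × 14.1 h = 156 Wh = 0.1558 kWh
Total energy = 1.422 + 2.893 + 3.328 + 0.1954 + 0.1558 = 7.994 kWh
Cost = 7.994 kWh × $0.181 = $1.45

$1.45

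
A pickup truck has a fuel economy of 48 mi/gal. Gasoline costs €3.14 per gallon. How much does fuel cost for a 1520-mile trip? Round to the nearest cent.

Fuel = 1520 mi / 48 mpg = 31.67 gal
Cost = 31.67 gal × €3.14/gal = €99.43

€99.43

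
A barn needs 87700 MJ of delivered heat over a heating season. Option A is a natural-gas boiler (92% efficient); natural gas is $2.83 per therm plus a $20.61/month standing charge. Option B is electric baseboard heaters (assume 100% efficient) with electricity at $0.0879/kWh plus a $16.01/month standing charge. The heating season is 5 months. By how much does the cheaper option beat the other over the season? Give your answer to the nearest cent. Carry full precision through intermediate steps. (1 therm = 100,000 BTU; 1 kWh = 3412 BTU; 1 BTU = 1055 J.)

$438.54

Heat load = 87700 MJ = 87,700,000,000 J / 1055 = 83,127,962 BTU
Gas: input = 83,127,962 / 0.92 = 90,356,481 BTU = 903.6 therm → 903.6 × $2.83 = $2,557.09; + 5 × $20.61 standing = $2,660.14
Electric: 83,127,962 BTU / 3412 = 24,360 kWh → × $0.0879 = $2,141.54; + 5 × $16.01 standing = $2,221.59
Difference = |$2,660.14 − $2,221.59| = $438.54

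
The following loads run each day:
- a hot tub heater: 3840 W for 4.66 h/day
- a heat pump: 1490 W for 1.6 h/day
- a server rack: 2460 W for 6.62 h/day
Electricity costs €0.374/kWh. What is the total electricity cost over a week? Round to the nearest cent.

€95.72

hot tub heater: 3840 W × 4.66 h × 7 d = 125,261 Wh = 125.3 kWh
heat pump: 1490 W × 1.6 h × 7 d = 16,688 Wh = 16.69 kWh
server rack: 2460 W × 6.62 h × 7 d = 113,996 Wh = 114 kWh
Total energy = 125.3 + 16.69 + 114 = 255.9 kWh
Cost = 255.9 kWh × €0.374 = €95.72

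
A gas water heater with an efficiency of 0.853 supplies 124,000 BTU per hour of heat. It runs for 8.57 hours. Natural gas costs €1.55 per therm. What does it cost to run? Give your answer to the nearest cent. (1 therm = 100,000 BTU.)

Heat delivered = 124,000 BTU/h × 8.57 h = 1,062,680 BTU
Gas input = 1,062,680 / 0.853 = 1,245,815 BTU
= 1,245,815 / 100,000 = 12.46 therm
Cost = 12.46 × €1.55/therm = €19.31

€19.31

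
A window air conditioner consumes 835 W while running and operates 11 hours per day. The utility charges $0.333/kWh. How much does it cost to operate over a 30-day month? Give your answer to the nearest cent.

Energy = 835 W × 11 h/day × 30 days = 275,550 Wh = 275.6 kWh
Cost = 275.6 kWh × $0.333/kWh = $91.76

$91.76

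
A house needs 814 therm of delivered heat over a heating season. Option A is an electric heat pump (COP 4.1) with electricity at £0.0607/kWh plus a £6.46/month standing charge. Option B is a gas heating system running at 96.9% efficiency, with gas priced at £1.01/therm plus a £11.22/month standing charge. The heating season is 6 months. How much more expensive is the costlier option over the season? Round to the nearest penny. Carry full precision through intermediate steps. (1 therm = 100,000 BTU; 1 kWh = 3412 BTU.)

Heat load = 814 therm × 100,000 = 81,400,000 BTU
Gas: input = 81,400,000 / 0.969 = 84,004,128 BTU = 840 therm → 840 × £1.01 = £848.44; + 6 × £11.22 standing = £915.76
Heat pump: 81,400,000 BTU / 3412 = 23,860 kWh heat; / 4.1 = 5,819 kWh in → × £0.0607 = £353.20; + 6 × £6.46 standing = £391.96
Difference = |£915.76 − £391.96| = £523.80

£523.80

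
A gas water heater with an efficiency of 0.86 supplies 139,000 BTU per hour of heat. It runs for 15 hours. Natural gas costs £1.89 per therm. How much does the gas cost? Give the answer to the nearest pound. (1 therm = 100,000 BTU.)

£46

Heat delivered = 139,000 BTU/h × 15 h = 2,085,000 BTU
Gas input = 2,085,000 / 0.86 = 2,424,419 BTU
= 2,424,419 / 100,000 = 24.24 therm
Cost = 24.24 × £1.89/therm = £45.82 ≈ £46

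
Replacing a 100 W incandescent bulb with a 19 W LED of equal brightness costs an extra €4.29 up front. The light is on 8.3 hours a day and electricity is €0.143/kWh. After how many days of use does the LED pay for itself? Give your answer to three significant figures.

44.6 days

Power saved = 100 − 19 = 81 W
Daily energy saved = 81 W × 8.3 h = 672.3 Wh = 0.6723 kWh
Daily savings = 0.6723 × €0.143 = €0.0961
Payback = €4.29 / €0.0961 per day = 44.62 days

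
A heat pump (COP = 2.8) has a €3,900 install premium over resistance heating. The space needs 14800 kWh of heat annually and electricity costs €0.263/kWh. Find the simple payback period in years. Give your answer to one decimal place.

Resistance: 14800 kWh × €0.263 = €3,892.40/yr
Heat pump: 14800 / 2.8 = 5286 kWh in → × €0.263 = €1,390.14/yr
Annual savings = €2,502.26
Payback = €3,900 / €2,502.26 = 1.56 years

1.6 years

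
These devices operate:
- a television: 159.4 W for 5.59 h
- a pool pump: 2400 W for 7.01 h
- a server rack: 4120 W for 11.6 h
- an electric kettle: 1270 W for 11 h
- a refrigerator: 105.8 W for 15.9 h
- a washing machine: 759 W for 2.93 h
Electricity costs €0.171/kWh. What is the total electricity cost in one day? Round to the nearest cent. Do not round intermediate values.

television: 159.4 W × 5.59 h = 891 Wh = 0.891 kWh
pool pump: 2400 W × 7.01 h = 16,824 Wh = 16.82 kWh
server rack: 4120 W × 11.6 h = 47,792 Wh = 47.79 kWh
electric kettle: 1270 W × 11 h = 13,970 Wh = 13.97 kWh
refrigerator: 105.8 W × 15.9 h = 1,682 Wh = 1.682 kWh
washing machine: 759 W × 2.93 h = 2,224 Wh = 2.224 kWh
Total energy = 0.891 + 16.82 + 47.79 + 13.97 + 1.682 + 2.224 = 83.38 kWh
Cost = 83.38 kWh × €0.171 = €14.26

€14.26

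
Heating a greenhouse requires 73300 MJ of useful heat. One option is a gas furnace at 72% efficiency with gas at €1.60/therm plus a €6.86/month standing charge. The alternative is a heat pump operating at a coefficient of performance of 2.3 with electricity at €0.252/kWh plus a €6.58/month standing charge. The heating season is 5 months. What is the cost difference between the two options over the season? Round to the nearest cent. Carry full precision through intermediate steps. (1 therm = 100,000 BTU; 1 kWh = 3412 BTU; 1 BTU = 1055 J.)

Heat load = 73300 MJ = 73,300,000,000 J / 1055 = 69,478,673 BTU
Gas: input = 69,478,673 / 0.72 = 96,498,157 BTU = 965 therm → 965 × €1.60 = €1,543.97; + 5 × €6.86 standing = €1,578.27
Heat pump: 69,478,673 BTU / 3412 = 20,360 kWh heat; / 2.3 = 8,853 kWh in → × €0.252 = €2,231.08; + 5 × €6.58 standing = €2,263.98
Difference = |€1,578.27 − €2,263.98| = €685.71

€685.71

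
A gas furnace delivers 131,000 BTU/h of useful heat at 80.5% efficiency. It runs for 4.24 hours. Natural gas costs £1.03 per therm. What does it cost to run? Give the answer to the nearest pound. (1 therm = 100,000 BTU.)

Heat delivered = 131,000 BTU/h × 4.24 h = 555,440 BTU
Gas input = 555,440 / 0.805 = 689,988 BTU
= 689,988 / 100,000 = 6.9 therm
Cost = 6.9 × £1.03/therm = £7.11 ≈ £7

£7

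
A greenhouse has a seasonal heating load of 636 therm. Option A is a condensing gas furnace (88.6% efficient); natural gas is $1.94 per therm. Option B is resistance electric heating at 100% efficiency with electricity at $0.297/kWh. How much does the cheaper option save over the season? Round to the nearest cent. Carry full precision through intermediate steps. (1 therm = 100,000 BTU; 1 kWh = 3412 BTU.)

Heat load = 636 therm × 100,000 = 63,600,000 BTU
Gas: input = 63,600,000 / 0.886 = 71,783,296 BTU = 717.8 therm → 717.8 × $1.94 = $1,392.60
Electric: 63,600,000 BTU / 3412 = 18,640 kWh → × $0.297 = $5,536.11
Difference = |$1,392.60 − $5,536.11| = $4,143.51

$4143.51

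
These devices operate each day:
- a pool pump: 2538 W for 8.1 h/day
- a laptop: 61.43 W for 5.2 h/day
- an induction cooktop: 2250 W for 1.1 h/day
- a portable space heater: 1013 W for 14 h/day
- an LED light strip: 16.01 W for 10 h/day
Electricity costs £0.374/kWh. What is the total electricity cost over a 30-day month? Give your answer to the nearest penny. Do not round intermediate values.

pool pump: 2538 W × 8.1 h × 30 d = 616,734 Wh = 616.7 kWh
laptop: 61.43 W × 5.2 h × 30 d = 9,583 Wh = 9.583 kWh
induction cooktop: 2250 W × 1.1 h × 30 d = 74,250 Wh = 74.25 kWh
portable space heater: 1013 W × 14 h × 30 d = 425,460 Wh = 425.5 kWh
LED light strip: 16.01 W × 10 h × 30 d = 4,803 Wh = 4.803 kWh
Total energy = 616.7 + 9.583 + 74.25 + 425.5 + 4.803 = 1,131 kWh
Cost = 1,131 kWh × £0.374 = £422.93

£422.93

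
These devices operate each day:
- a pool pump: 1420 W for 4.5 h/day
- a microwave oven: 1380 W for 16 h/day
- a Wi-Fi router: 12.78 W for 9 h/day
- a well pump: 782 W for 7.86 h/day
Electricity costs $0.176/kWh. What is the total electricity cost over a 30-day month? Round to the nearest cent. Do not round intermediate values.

pool pump: 1420 W × 4.5 h × 30 d = 191,700 Wh = 191.7 kWh
microwave oven: 1380 W × 16 h × 30 d = 662,400 Wh = 662.4 kWh
Wi-Fi router: 12.78 W × 9 h × 30 d = 3,451 Wh = 3.451 kWh
well pump: 782 W × 7.86 h × 30 d = 184,396 Wh = 184.4 kWh
Total energy = 191.7 + 662.4 + 3.451 + 184.4 = 1,042 kWh
Cost = 1,042 kWh × $0.176 = $183.38

$183.38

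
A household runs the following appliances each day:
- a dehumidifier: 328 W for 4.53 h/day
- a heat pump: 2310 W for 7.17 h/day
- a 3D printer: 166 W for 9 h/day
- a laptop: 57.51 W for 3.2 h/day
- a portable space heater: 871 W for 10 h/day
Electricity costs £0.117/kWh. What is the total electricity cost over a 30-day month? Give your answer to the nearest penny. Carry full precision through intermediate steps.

dehumidifier: 328 W × 4.53 h × 30 d = 44,575 Wh = 44.58 kWh
heat pump: 2310 W × 7.17 h × 30 d = 496,881 Wh = 496.9 kWh
3D printer: 166 W × 9 h × 30 d = 44,820 Wh = 44.82 kWh
laptop: 57.51 W × 3.2 h × 30 d = 5,521 Wh = 5.521 kWh
portable space heater: 871 W × 10 h × 30 d = 261,300 Wh = 261.3 kWh
Total energy = 44.58 + 496.9 + 44.82 + 5.521 + 261.3 = 853.1 kWh
Cost = 853.1 kWh × £0.117 = £99.81

£99.81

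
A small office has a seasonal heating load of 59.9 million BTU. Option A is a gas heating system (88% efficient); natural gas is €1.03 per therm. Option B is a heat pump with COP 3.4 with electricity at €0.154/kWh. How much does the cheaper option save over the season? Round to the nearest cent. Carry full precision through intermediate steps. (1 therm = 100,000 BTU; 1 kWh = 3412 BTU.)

€94.07

Heat load = 59.9 × 10⁶ BTU = 59,900,000 BTU
Gas: input = 59,900,000 / 0.88 = 68,068,182 BTU = 680.7 therm → 680.7 × €1.03 = €701.10
Heat pump: 59,900,000 BTU / 3412 = 17,560 kWh heat; / 3.4 = 5,163 kWh in → × €0.154 = €795.17
Difference = |€701.10 − €795.17| = €94.07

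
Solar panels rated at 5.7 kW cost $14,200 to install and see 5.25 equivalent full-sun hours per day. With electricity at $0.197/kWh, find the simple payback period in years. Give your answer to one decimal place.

Daily generation = 5.7 kW × 5.25 h = 29.93 kWh
Annual generation = 29.93 × 365 = 10923 kWh
Annual savings = 10923 × $0.197 = $2,151.76
Payback = $14,200 / $2,151.76 = 6.6 years

6.6 years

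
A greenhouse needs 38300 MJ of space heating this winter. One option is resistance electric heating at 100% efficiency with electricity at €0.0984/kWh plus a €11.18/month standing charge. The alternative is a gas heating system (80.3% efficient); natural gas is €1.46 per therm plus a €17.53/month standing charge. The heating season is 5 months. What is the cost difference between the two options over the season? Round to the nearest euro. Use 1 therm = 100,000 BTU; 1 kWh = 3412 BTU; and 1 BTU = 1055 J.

Heat load = 38300 MJ = 38,300,000,000 J / 1055 = 36,303,318 BTU
Gas: input = 36,303,318 / 0.803 = 45,209,611 BTU = 452.1 therm → 452.1 × €1.46 = €660.06; + 5 × €17.53 standing = €747.71
Electric: 36,303,318 BTU / 3412 = 10,640 kWh → × €0.0984 = €1,046.97; + 5 × €11.18 standing = €1,102.87
Difference = |€747.71 − €1,102.87| = €355.16 ≈ €355

€355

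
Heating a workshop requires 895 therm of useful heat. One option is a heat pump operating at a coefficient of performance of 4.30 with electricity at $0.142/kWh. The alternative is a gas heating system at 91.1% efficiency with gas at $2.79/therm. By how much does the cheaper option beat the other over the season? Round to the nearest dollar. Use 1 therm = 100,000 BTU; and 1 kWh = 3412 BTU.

Heat load = 895 therm × 100,000 = 89,500,000 BTU
Gas: input = 89,500,000 / 0.911 = 98,243,688 BTU = 982.4 therm → 982.4 × $2.79 = $2,741.00
Heat pump: 89,500,000 BTU / 3412 = 26,230 kWh heat; / 4.30 = 6,100 kWh in → × $0.142 = $866.23
Difference = |$2,741.00 − $866.23| = $1,874.77 ≈ $1875

$1875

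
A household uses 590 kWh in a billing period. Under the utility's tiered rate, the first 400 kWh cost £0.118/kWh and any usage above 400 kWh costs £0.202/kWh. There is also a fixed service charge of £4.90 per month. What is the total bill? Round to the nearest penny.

£90.48

First 400 kWh × £0.118 = £47.20
Remaining 190 kWh × £0.202 = £38.38
Energy charge = £85.58; + service £4.90 = £90.48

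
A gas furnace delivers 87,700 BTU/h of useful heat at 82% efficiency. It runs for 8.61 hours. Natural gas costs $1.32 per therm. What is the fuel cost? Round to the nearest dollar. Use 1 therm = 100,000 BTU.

$12

Heat delivered = 87,700 BTU/h × 8.61 h = 755,097 BTU
Gas input = 755,097 / 0.820 = 920,850 BTU
= 920,850 / 100,000 = 9.209 therm
Cost = 9.209 × $1.32/therm = $12.16 ≈ $12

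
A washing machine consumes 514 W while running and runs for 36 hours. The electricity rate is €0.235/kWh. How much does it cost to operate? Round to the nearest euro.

€4

Energy = 514 W × 36 h = 18,504 Wh = 18.5 kWh
Cost = 18.5 kWh × €0.235/kWh = €4.35 ≈ €4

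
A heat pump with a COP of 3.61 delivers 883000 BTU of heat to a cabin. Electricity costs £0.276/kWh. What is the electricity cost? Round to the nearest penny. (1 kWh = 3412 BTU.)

Heat delivered = 883,000 BTU / 3412 = 258.8 kWh
Electrical input = 258.8 kWh / 3.61 = 71.69 kWh
Cost = 71.69 × £0.276/kWh = £19.79

£19.79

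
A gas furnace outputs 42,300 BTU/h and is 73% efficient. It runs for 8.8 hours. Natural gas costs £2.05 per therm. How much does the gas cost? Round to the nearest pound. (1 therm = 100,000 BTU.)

Heat delivered = 42,300 BTU/h × 8.8 h = 372,240 BTU
Gas input = 372,240 / 0.73 = 509,918 BTU
= 509,918 / 100,000 = 5.099 therm
Cost = 5.099 × £2.05/therm = £10.45 ≈ £10

£10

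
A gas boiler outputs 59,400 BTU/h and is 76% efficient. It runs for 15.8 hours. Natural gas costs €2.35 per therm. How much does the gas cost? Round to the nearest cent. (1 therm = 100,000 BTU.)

€29.02

Heat delivered = 59,400 BTU/h × 15.8 h = 938,520 BTU
Gas input = 938,520 / 0.76 = 1,234,895 BTU
= 1,234,895 / 100,000 = 12.35 therm
Cost = 12.35 × €2.35/therm = €29.02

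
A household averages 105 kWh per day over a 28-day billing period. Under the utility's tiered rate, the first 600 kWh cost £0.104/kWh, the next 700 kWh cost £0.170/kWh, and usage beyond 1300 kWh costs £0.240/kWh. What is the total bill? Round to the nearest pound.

£575

Usage = 105 kWh/day × 28 days = 2940 kWh
First 600 kWh × £0.104 = £62.40
Next 700 kWh × £0.170 = £119.00
Remaining 1640 kWh × £0.240 = £393.60
Total = £575.00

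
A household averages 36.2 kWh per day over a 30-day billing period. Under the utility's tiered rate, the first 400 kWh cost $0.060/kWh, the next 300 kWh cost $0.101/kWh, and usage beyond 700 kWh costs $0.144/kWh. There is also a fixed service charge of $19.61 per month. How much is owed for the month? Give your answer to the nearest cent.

Usage = 36.2 kWh/day × 30 days = 1086 kWh
First 400 kWh × $0.060 = $24.00
Next 300 kWh × $0.101 = $30.30
Remaining 386 kWh × $0.144 = $55.58
Energy charge = $109.88; + service $19.61 = $129.49

$129.49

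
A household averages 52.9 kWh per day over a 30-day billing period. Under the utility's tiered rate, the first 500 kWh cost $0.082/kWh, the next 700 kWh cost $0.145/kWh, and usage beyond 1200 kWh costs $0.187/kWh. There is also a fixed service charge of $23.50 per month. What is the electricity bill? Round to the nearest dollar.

Usage = 52.9 kWh/day × 30 days = 1587 kWh
First 500 kWh × $0.082 = $41.00
Next 700 kWh × $0.145 = $101.50
Remaining 387 kWh × $0.187 = $72.37
Energy charge = $214.87; + service $23.50 = $238.37 ≈ $238

$238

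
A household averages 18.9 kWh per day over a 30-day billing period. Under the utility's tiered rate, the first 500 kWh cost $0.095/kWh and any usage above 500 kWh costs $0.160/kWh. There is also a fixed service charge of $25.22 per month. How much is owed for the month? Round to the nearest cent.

$83.44

Usage = 18.9 kWh/day × 30 days = 567 kWh
First 500 kWh × $0.095 = $47.50
Remaining 67 kWh × $0.160 = $10.72
Energy charge = $58.22; + service $25.22 = $83.44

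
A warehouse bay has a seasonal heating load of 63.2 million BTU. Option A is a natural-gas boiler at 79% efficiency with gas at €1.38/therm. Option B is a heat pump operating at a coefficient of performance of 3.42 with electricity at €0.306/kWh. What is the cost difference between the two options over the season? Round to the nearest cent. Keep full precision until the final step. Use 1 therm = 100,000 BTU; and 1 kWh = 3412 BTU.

Heat load = 63.2 × 10⁶ BTU = 63,200,000 BTU
Gas: input = 63,200,000 / 0.79 = 80,000,000 BTU = 800 therm → 800 × €1.38 = €1,104.00
Heat pump: 63,200,000 BTU / 3412 = 18,520 kWh heat; / 3.42 = 5,416 kWh in → × €0.306 = €1,657.31
Difference = |€1,104.00 − €1,657.31| = €553.31

€553.31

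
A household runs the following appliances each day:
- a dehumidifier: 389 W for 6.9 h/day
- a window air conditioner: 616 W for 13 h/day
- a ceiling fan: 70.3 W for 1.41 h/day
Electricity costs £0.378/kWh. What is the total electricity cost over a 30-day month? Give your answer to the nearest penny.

£122.37

dehumidifier: 389 W × 6.9 h × 30 d = 80,523 Wh = 80.52 kWh
window air conditioner: 616 W × 13 h × 30 d = 240,240 Wh = 240.2 kWh
ceiling fan: 70.3 W × 1.41 h × 30 d = 2,974 Wh = 2.974 kWh
Total energy = 80.52 + 240.2 + 2.974 = 323.7 kWh
Cost = 323.7 kWh × £0.378 = £122.37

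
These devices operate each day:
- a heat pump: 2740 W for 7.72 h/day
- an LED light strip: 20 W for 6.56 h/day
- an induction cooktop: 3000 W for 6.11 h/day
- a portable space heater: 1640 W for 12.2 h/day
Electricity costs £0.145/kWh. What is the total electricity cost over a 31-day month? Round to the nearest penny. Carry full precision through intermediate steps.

£268.00

heat pump: 2740 W × 7.72 h × 31 d = 655,737 Wh = 655.7 kWh
LED light strip: 20 W × 6.56 h × 31 d = 4,067 Wh = 4.067 kWh
induction cooktop: 3000 W × 6.11 h × 31 d = 568,230 Wh = 568.2 kWh
portable space heater: 1640 W × 12.2 h × 31 d = 620,248 Wh = 620.2 kWh
Total energy = 655.7 + 4.067 + 568.2 + 620.2 = 1,848 kWh
Cost = 1,848 kWh × £0.145 = £268.00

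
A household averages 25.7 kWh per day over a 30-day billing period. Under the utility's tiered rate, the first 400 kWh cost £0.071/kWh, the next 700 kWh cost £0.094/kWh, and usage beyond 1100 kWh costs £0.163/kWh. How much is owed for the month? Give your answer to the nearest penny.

Usage = 25.7 kWh/day × 30 days = 771 kWh
First 400 kWh × £0.071 = £28.40
Next 371 kWh × £0.094 = £34.87
Remaining tier: 0 kWh (not reached)
Total = £63.27

£63.27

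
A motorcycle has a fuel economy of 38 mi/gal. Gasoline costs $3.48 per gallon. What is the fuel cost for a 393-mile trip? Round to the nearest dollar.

Fuel = 393 mi / 38 mpg = 10.34 gal
Cost = 10.34 gal × $3.48/gal = $35.99 ≈ $36

$36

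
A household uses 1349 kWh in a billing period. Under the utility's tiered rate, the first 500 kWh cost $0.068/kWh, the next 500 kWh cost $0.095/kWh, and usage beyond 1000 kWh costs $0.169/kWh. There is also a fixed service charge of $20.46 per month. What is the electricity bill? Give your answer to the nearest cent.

First 500 kWh × $0.068 = $34.00
Next 500 kWh × $0.095 = $47.50
Remaining 349 kWh × $0.169 = $58.98
Energy charge = $140.48; + service $20.46 = $160.94

$160.94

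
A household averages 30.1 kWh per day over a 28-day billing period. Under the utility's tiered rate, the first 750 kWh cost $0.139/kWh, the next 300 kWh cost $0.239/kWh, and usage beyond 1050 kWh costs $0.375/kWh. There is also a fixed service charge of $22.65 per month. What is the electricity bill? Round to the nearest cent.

$149.08

Usage = 30.1 kWh/day × 28 days = 842.8 kWh
First 750 kWh × $0.139 = $104.25
Next 92.8 kWh × $0.239 = $22.18
Remaining tier: 0 kWh (not reached)
Energy charge = $126.43; + service $22.65 = $149.08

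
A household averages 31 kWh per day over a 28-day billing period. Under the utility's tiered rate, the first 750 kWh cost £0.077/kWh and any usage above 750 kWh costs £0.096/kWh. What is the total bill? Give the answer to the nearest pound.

£69

Usage = 31 kWh/day × 28 days = 868 kWh
First 750 kWh × £0.077 = £57.75
Remaining 118 kWh × £0.096 = £11.33
Total = £69.08 ≈ £69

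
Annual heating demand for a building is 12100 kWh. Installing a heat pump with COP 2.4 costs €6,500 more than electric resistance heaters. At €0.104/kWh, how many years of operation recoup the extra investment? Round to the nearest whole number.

Resistance: 12100 kWh × €0.104 = €1,258.40/yr
Heat pump: 12100 / 2.4 = 5042 kWh in → × €0.104 = €524.33/yr
Annual savings = €734.07
Payback = €6,500 / €734.07 = 8.85 years

9 years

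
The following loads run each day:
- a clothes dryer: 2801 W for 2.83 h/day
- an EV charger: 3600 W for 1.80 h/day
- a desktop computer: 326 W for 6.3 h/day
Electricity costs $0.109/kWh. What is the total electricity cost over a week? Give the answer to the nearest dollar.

clothes dryer: 2801 W × 2.83 h × 7 d = 55,488 Wh = 55.49 kWh
EV charger: 3600 W × 1.80 h × 7 d = 45,360 Wh = 45.36 kWh
desktop computer: 326 W × 6.3 h × 7 d = 14,377 Wh = 14.38 kWh
Total energy = 55.49 + 45.36 + 14.38 = 115.2 kWh
Cost = 115.2 kWh × $0.109 = $12.56 ≈ $13

$13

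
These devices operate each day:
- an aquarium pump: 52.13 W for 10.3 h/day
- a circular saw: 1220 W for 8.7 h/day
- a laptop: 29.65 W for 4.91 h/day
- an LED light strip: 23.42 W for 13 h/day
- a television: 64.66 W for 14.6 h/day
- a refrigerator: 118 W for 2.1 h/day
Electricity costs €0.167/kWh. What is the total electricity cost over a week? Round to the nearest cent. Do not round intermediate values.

aquarium pump: 52.13 W × 10.3 h × 7 d = 3,759 Wh = 3.759 kWh
circular saw: 1220 W × 8.7 h × 7 d = 74,298 Wh = 74.3 kWh
laptop: 29.65 W × 4.91 h × 7 d = 1,019 Wh = 1.019 kWh
LED light strip: 23.42 W × 13 h × 7 d = 2,131 Wh = 2.131 kWh
television: 64.66 W × 14.6 h × 7 d = 6,608 Wh = 6.608 kWh
refrigerator: 118 W × 2.1 h × 7 d = 1,735 Wh = 1.735 kWh
Total energy = 3.759 + 74.3 + 1.019 + 2.131 + 6.608 + 1.735 = 89.55 kWh
Cost = 89.55 kWh × €0.167 = €14.95

€14.95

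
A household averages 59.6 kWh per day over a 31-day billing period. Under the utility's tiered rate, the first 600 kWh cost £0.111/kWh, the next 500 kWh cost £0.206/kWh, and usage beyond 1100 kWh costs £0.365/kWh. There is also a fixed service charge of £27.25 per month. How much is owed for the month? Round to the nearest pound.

Usage = 59.6 kWh/day × 31 days = 1847.6 kWh
First 600 kWh × £0.111 = £66.60
Next 500 kWh × £0.206 = £103.00
Remaining 747.6 kWh × £0.365 = £272.87
Energy charge = £442.47; + service £27.25 = £469.72 ≈ £470

£470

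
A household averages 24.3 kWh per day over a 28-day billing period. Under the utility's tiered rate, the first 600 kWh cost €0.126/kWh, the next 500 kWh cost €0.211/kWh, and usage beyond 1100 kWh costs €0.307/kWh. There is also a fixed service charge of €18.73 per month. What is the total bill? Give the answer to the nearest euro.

€111

Usage = 24.3 kWh/day × 28 days = 680.4 kWh
First 600 kWh × €0.126 = €75.60
Next 80.4 kWh × €0.211 = €16.96
Remaining tier: 0 kWh (not reached)
Energy charge = €92.56; + service €18.73 = €111.29 ≈ €111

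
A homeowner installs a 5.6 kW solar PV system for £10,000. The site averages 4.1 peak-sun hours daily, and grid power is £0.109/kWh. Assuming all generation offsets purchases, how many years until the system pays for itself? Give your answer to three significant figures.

Daily generation = 5.6 kW × 4.1 h = 22.96 kWh
Annual generation = 22.96 × 365 = 8380.4 kWh
Annual savings = 8380.4 × £0.109 = £913.46
Payback = £10,000 / £913.46 = 10.9 years

10.9 years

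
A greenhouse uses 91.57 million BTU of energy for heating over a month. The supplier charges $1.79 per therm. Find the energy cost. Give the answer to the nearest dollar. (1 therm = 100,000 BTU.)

$1639

91.57 million BTU × (10 therm/million BTU) = 915.7 therm
Cost = 915.7 therm × $1.79/therm = $1,639.10 ≈ $1639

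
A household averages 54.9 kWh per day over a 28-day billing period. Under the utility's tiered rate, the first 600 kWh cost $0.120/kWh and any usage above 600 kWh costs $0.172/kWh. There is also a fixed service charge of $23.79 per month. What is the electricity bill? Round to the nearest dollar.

Usage = 54.9 kWh/day × 28 days = 1537.2 kWh
First 600 kWh × $0.120 = $72.00
Remaining 937.2 kWh × $0.172 = $161.20
Energy charge = $233.20; + service $23.79 = $256.99 ≈ $257

$257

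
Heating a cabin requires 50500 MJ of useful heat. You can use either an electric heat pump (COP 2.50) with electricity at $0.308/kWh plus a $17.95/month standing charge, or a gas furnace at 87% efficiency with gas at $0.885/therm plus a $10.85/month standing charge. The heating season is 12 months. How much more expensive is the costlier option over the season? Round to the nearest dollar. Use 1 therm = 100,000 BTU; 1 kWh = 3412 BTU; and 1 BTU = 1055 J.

$1327

Heat load = 50500 MJ = 50,500,000,000 J / 1055 = 47,867,299 BTU
Gas: input = 47,867,299 / 0.87 = 55,019,883 BTU = 550.2 therm → 550.2 × $0.885 = $486.93; + 12 × $10.85 standing = $617.13
Heat pump: 47,867,299 BTU / 3412 = 14,030 kWh heat; / 2.50 = 5,612 kWh in → × $0.308 = $1,728.39; + 12 × $17.95 standing = $1,943.79
Difference = |$617.13 − $1,943.79| = $1,326.66 ≈ $1327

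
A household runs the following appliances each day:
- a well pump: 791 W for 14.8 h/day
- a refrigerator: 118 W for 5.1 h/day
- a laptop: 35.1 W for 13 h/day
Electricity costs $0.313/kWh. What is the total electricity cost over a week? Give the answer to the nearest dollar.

well pump: 791 W × 14.8 h × 7 d = 81,948 Wh = 81.95 kWh
refrigerator: 118 W × 5.1 h × 7 d = 4,213 Wh = 4.213 kWh
laptop: 35.1 W × 13 h × 7 d = 3,194 Wh = 3.194 kWh
Total energy = 81.95 + 4.213 + 3.194 = 89.35 kWh
Cost = 89.35 kWh × $0.313 = $27.97 ≈ $28

$28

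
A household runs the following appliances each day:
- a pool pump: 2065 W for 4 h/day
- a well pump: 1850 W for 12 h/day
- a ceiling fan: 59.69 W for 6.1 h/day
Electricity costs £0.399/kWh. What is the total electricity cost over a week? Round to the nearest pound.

pool pump: 2065 W × 4 h × 7 d = 57,820 Wh = 57.82 kWh
well pump: 1850 W × 12 h × 7 d = 155,400 Wh = 155.4 kWh
ceiling fan: 59.69 W × 6.1 h × 7 d = 2,549 Wh = 2.549 kWh
Total energy = 57.82 + 155.4 + 2.549 = 215.8 kWh
Cost = 215.8 kWh × £0.399 = £86.09 ≈ £86

£86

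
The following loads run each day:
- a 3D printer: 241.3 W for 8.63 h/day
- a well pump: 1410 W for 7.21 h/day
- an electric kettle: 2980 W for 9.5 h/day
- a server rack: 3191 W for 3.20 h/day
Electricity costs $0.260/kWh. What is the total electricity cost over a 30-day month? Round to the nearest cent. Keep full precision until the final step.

$396.00

3D printer: 241.3 W × 8.63 h × 30 d = 62,473 Wh = 62.47 kWh
well pump: 1410 W × 7.21 h × 30 d = 304,983 Wh = 305 kWh
electric kettle: 2980 W × 9.5 h × 30 d = 849,300 Wh = 849.3 kWh
server rack: 3191 W × 3.20 h × 30 d = 306,336 Wh = 306.3 kWh
Total energy = 62.47 + 305 + 849.3 + 306.3 = 1,523 kWh
Cost = 1,523 kWh × $0.260 = $396.00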